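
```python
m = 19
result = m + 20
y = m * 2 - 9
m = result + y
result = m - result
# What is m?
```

Trace:
`m = 19` → m = 19
`result = m + 20` → result = 39
`y = m * 2 - 9` → y = 29
`m = result + y` → m = 68
`result = m - result` → result = 29
So m = 68

Answer: 68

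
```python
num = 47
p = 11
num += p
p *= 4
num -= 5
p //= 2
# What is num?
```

Trace:
`num = 47` → num = 47
`p = 11` → p = 11
`num += p` → num = 58
`p *= 4` → p = 44
`num -= 5` → num = 53
`p //= 2` → p = 22
So num = 53

Answer: 53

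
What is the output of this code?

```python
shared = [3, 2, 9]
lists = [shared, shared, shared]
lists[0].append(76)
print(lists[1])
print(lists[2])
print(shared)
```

Key concept: list of same reference.
Step by step:
`shared = [3, 2, 9]` → shared = [3, 2, 9]
`lists = [shared, shared, shared]` → lists = [[3, 2, 9], [3, 2, 9], [3, 2, 9]]
`lists[0].append(76)` → shared = [3, 2, 9, 76]; lists = [[3, 2, 9, 76], [3, 2, 9, 76], [3, 2, 9, 76]]
`print(lists[1])` → prints [3, 2, 9, 76]
`print(lists[2])` → prints [3, 2, 9, 76]
`print(shared)` → prints [3, 2, 9, 76]

Answer:
[3, 2, 9, 76]
[3, 2, 9, 76]
[3, 2, 9, 76]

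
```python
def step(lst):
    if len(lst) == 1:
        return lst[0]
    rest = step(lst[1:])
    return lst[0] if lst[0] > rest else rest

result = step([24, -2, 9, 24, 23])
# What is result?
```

Recursive max over [24, -2, 9, 24, 23] = 24

Answer: 24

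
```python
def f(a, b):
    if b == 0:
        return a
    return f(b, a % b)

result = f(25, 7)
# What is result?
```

f(25, 7) -> f(7, 4) -> f(4, 3) -> f(3, 1) -> f(1, 0) -> 1

Answer: 1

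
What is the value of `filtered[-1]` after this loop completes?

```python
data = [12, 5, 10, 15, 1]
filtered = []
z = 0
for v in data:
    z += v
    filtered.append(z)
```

Cumulative sum ends at 43
`filtered` takes the values: [] → [12] → [12, 17] → [12, 17, 27] → [12, 17, 27, 42] → [12, 17, 27, 42, 43]
So `filtered[-1]` = 43

Answer: 43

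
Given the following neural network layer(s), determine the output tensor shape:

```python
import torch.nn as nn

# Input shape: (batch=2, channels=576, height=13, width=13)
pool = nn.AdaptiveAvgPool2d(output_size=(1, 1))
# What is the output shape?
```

Input: (2, 576, 13, 13) -> Output: (2, 576, 1, 1)

Answer: (2, 576, 1, 1)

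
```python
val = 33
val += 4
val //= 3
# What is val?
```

Trace:
`val = 33` → val = 33
`val += 4` → val = 37
`val //= 3` → val = 12
So val = 12

Answer: 12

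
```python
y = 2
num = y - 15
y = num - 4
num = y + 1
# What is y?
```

Trace:
`y = 2` → y = 2
`num = y - 15` → num = -13
`y = num - 4` → y = -17
`num = y + 1` → num = -16
So y = -17

Answer: -17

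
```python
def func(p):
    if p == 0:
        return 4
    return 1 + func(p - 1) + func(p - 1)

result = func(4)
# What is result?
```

func(p) = 1 + 2·func(p-1), func(0)=4. Closed form: (4+1)·2^4 - 1 = 79.

Answer: 79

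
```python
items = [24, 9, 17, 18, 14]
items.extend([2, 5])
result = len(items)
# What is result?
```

Trace:
`items = [24, 9, 17, 18, 14]` → items = [24, 9, 17, 18, 14]
`items.extend([2, 5])` → items = [24, 9, 17, 18, 14, 2, 5]
`result = len(items)` → result = 7
So result = 7

Answer: 7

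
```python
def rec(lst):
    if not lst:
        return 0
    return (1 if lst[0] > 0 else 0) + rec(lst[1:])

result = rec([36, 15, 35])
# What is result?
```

Count of positive elements in [36, 15, 35] = 3

Answer: 3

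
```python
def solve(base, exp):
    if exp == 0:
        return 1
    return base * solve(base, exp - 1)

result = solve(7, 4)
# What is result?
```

solve(7, 4) = 7 * 7 * 7 * 7 = 2401

Answer: 2401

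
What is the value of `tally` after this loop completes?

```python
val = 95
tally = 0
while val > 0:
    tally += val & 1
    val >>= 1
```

Count set bits in 95 (binary: 0b1011111)
`tally` takes the values: 0 → 1 → 2 → 3 → 4 → 5 → 6

Answer: 6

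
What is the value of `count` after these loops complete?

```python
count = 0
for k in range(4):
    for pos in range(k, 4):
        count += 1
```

Upper triangle: 4 + 3 + ... + 1
`count` takes the values: 0 → 1 → 2 → 3 → 4 → 5 → 6 → 7 → 8 → 9 → 10

Answer: 10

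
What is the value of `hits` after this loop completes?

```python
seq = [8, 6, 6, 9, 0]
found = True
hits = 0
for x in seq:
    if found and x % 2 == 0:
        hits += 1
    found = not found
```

Count even values at even positions
`hits` takes the values: 0 → 1 → 2 → 3

Answer: 3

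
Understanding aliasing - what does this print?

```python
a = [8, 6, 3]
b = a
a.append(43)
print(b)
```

Key concept: basic list aliasing.
Step by step:
`a = [8, 6, 3]` → a = [8, 6, 3]
`b = a` → b = [8, 6, 3] (same object as a)
`a.append(43)` → a = [8, 6, 3, 43] (same object as b); b = [8, 6, 3, 43] (same object as a)
`print(b)` → prints [8, 6, 3, 43]

Answer: [8, 6, 3, 43]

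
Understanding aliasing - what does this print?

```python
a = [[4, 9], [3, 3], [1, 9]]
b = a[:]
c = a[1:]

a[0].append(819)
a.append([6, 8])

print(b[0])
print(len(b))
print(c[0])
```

Key concept: slice with nested mutation.
Step by step:
`a = [[4, 9], [3, 3], [1, 9]]` → a = [[4, 9], [3, 3], [1, 9]]
`b = a[:]` → b = [[4, 9], [3, 3], [1, 9]]
`c = a[1:]` → c = [[3, 3], [1, 9]]
`a[0].append(819)` → a = [[4, 9, 819], [3, 3], [1, 9]]; b = [[4, 9, 819], [3, 3], [1, 9]]
`a.append([6, 8])` → a = [[4, 9, 819], [3, 3], [1, 9], [6, 8]]
`print(b[0])` → prints [4, 9, 819]
`print(len(b))` → prints 3
`print(c[0])` → prints [3, 3]

Answer:
[4, 9, 819]
3
[3, 3]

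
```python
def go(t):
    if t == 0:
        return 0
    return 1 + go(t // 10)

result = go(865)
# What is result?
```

Count of digits of 865: 3

Answer: 3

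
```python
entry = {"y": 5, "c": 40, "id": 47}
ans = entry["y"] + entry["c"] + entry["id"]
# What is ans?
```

Trace:
`entry = {"y": 5, "c": 40, "id": 47}` → entry = {'y': 5, 'c': 40, 'id': 47}
`ans = entry["y"] + entry["c"] + entry["id"]` → ans = 92
So ans = 92

Answer: 92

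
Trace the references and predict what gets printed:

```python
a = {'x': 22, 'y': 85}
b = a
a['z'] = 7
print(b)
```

Key concept: dict aliasing.
Step by step:
`a = {'x': 22, 'y': 85}` → a = {'x': 22, 'y': 85}
`b = a` → b = {'x': 22, 'y': 85} (same object as a)
`a['z'] = 7` → a = {'x': 22, 'y': 85, 'z': 7} (same object as b); b = {'x': 22, 'y': 85, 'z': 7} (same object as a)
`print(b)` → prints {'x': 22, 'y': 85, 'z': 7}

Answer: {'x': 22, 'y': 85, 'z': 7}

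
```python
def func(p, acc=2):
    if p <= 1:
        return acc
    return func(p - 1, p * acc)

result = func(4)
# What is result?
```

Accumulator trace (n, acc): (4, 2) -> (3, 8) -> (2, 24) -> (1, 48) -> return 48

Answer: 48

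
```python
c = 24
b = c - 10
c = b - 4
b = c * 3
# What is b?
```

Trace:
`c = 24` → c = 24
`b = c - 10` → b = 14
`c = b - 4` → c = 10
`b = c * 3` → b = 30
So b = 30

Answer: 30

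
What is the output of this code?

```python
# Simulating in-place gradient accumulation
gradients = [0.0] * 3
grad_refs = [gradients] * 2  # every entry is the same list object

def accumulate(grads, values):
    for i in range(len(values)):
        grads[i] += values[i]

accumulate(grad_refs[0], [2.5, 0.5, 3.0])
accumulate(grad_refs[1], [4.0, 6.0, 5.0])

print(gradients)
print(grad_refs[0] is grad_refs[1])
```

Key concept: gradient accumulation aliasing.
Step by step:
`gradients = [0.0] * 3` → gradients = [0.0, 0.0, 0.0]
`grad_refs = [gradients] * 2` → grad_refs = [[0.0, 0.0, 0.0], [0.0, 0.0, 0.0]]
`accumulate(grad_refs[0], [2.5, 0.5, 3.0])` → gradients = [2.5, 0.5, 3.0]; grad_refs = [[2.5, 0.5, 3.0], [2.5, 0.5, 3.0]]
`accumulate(grad_refs[1], [4.0, 6.0, 5.0])` → gradients = [6.5, 6.5, 8.0]; grad_refs = [[6.5, 6.5, 8.0], [6.5, 6.5, 8.0]]
`print(gradients)` → prints [6.5, 6.5, 8.0]
`print(grad_refs[0] is grad_refs[1])` → prints True

Answer:
[6.5, 6.5, 8.0]
True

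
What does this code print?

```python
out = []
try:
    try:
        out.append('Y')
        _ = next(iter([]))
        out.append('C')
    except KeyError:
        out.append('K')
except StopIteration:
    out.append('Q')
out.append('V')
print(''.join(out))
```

Execution trace: 'Y' (try body) → 'Q' (outer except StopIteration) → 'V' (after the try/except). Output: YQV

Answer: YQV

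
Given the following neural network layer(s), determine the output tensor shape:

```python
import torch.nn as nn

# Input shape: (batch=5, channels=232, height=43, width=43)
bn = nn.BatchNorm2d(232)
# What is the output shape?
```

Input: (5, 232, 43, 43) -> Output: (5, 232, 43, 43)

Answer: (5, 232, 43, 43)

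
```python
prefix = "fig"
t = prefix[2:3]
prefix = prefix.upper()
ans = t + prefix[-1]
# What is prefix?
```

Trace:
`prefix = "fig"` → prefix = 'fig'
`t = prefix[2:3]` → t = 'g'
`prefix = prefix.upper()` → prefix = 'FIG'
`ans = t + prefix[-1]` → ans = 'gG'
So prefix = 'FIG'

Answer: 'FIG'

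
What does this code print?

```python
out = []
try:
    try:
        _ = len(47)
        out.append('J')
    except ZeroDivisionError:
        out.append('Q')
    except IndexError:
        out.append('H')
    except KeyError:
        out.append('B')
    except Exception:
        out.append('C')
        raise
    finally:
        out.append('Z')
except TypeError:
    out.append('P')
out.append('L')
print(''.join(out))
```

Execution trace: 'C' (inner except Exception) → 'Z' (inner finally) → 'P' (outer except TypeError) → 'L' (after the try/except). Output: CZPL

Answer: CZPL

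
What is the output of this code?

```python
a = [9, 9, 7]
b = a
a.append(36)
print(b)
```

Key concept: basic list aliasing.
Step by step:
`a = [9, 9, 7]` → a = [9, 9, 7]
`b = a` → b = [9, 9, 7] (same object as a)
`a.append(36)` → a = [9, 9, 7, 36] (same object as b); b = [9, 9, 7, 36] (same object as a)
`print(b)` → prints [9, 9, 7, 36]

Answer: [9, 9, 7, 36]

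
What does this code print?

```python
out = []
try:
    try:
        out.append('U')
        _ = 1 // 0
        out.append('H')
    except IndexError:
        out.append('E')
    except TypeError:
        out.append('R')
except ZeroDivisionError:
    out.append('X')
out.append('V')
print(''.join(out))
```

Execution trace: 'U' (inner try body) → 'X' (outer except ZeroDivisionError) → 'V' (after the try/except). Output: UXV

Answer: UXV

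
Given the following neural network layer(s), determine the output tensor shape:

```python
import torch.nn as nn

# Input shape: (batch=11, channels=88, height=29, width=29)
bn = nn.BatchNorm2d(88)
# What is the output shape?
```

Input: (11, 88, 29, 29) -> Output: (11, 88, 29, 29)

Answer: (11, 88, 29, 29)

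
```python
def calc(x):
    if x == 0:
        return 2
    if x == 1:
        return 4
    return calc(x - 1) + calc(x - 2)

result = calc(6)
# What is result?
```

Build up from base cases: calc(0)=2, calc(1)=4, calc(2)=6, calc(3)=10, calc(4)=16, calc(5)=26, calc(6)=42

Answer: 42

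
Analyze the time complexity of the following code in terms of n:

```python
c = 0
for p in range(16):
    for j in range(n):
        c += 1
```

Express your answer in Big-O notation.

Each loop level contributes: 1 × n. Multiplying the contributions gives O(n).

Answer: O(n)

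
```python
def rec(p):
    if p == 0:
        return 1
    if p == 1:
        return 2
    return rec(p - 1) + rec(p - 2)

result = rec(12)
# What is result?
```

Build up from base cases: rec(0)=1, rec(1)=2, rec(2)=3, rec(3)=5, rec(4)=8, rec(5)=13, rec(6)=21, ..., rec(12)=377

Answer: 377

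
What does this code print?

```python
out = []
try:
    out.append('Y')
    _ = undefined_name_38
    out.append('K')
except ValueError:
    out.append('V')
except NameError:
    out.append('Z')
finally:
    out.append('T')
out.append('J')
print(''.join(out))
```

Execution trace: 'Y' (try body) → 'Z' (except NameError) → 'T' (finally) → 'J' (after the try/except). Output: YZTJ

Answer: YZTJ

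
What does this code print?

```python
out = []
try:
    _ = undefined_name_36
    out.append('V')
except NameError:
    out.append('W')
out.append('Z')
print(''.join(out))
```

Execution trace: 'W' (except NameError) → 'Z' (after the try/except). Output: WZ

Answer: WZ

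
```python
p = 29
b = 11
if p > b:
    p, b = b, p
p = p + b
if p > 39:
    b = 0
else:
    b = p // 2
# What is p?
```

Trace:
`p = 29` → p = 29
`b = 11` → b = 11
`if p > b: ...` → p > b is True → p = 11; b = 29
`p = p + b` → p = 40
`if p > 39: ...` → p > 39 is True → b = 0
So p = 40

Answer: 40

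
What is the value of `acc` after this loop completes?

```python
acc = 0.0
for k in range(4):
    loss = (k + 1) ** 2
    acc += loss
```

Sum of squared losses 1² + 2² + ... + 4²
`acc` takes the values: 0.0 → 1.0 → 5.0 → 14.0 → 30.0

Answer: 30.0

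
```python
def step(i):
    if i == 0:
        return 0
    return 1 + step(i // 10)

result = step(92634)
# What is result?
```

Count of digits of 92634: 5

Answer: 5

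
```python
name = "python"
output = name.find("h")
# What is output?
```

Trace:
`name = "python"` → name = 'python'
`output = name.find("h")` → output = 3
So output = 3

Answer: 3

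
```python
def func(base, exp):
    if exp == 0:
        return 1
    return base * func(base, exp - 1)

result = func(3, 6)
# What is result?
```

func(3, 6) = 3 * 3 * 3 * 3 * 3 * 3 = 729

Answer: 729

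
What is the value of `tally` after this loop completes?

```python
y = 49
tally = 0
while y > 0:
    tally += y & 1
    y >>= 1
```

Count set bits in 49 (binary: 0b110001)
`tally` takes the values: 0 → 1 → 2 → 3

Answer: 3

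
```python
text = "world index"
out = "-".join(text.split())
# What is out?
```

Trace:
`text = "world index"` → text = 'world index'
`out = "-".join(text.split())` → out = 'world-index'
So out = 'world-index'

Answer: 'world-index'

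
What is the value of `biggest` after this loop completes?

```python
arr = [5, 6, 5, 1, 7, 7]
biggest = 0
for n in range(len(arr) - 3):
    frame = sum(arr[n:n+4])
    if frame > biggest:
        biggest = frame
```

Max sum of 4-element window in [5, 6, 5, 1, 7, 7]
`biggest` takes the values: 0 → 17 → 19 → 20

Answer: 20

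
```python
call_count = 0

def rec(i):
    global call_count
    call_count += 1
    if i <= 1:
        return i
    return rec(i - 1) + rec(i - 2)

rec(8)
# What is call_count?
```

Calls(i) = 1 + Calls(i-1) + Calls(i-2); Calls(0)=Calls(1)=1. For i=8 this gives 67.

Answer: 67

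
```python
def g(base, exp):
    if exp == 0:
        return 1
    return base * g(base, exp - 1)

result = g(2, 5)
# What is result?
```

g(2, 5) = 2 * 2 * 2 * 2 * 2 = 32

Answer: 32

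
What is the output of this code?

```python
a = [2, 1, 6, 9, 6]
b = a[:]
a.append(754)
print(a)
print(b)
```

Key concept: slice [:] creates copy.
Step by step:
`a = [2, 1, 6, 9, 6]` → a = [2, 1, 6, 9, 6]
`b = a[:]` → b = [2, 1, 6, 9, 6]
`a.append(754)` → a = [2, 1, 6, 9, 6, 754]
`print(a)` → prints [2, 1, 6, 9, 6, 754]
`print(b)` → prints [2, 1, 6, 9, 6]

Answer:
[2, 1, 6, 9, 6, 754]
[2, 1, 6, 9, 6]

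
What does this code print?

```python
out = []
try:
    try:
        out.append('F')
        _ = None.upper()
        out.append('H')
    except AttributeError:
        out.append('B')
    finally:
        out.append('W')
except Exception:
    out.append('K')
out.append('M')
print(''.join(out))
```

Execution trace: 'F' (inner try body) → 'B' (inner except AttributeError) → 'W' (inner finally) → 'M' (after the try/except). Output: FBWM

Answer: FBWM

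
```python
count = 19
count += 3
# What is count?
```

Trace:
`count = 19` → count = 19
`count += 3` → count = 22
So count = 22

Answer: 22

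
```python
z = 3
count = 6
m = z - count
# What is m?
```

Trace:
`z = 3` → z = 3
`count = 6` → count = 6
`m = z - count` → m = -3
So m = -3

Answer: -3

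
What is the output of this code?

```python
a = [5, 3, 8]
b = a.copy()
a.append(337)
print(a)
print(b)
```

Key concept: list.copy() creates independent copy.
Step by step:
`a = [5, 3, 8]` → a = [5, 3, 8]
`b = a.copy()` → b = [5, 3, 8]
`a.append(337)` → a = [5, 3, 8, 337]
`print(a)` → prints [5, 3, 8, 337]
`print(b)` → prints [5, 3, 8]

Answer:
[5, 3, 8, 337]
[5, 3, 8]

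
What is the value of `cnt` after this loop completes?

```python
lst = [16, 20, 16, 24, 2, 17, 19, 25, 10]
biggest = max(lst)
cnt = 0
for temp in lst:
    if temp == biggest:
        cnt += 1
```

Count of max value 25 in [16, 20, 16, 24, 2, 17, 19, 25, 10]
`cnt` takes the values: 0 → 1

Answer: 1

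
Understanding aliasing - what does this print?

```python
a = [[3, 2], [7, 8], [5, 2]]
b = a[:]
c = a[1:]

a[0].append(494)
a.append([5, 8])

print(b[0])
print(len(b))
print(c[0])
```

Key concept: slice with nested mutation.
Step by step:
`a = [[3, 2], [7, 8], [5, 2]]` → a = [[3, 2], [7, 8], [5, 2]]
`b = a[:]` → b = [[3, 2], [7, 8], [5, 2]]
`c = a[1:]` → c = [[7, 8], [5, 2]]
`a[0].append(494)` → a = [[3, 2, 494], [7, 8], [5, 2]]; b = [[3, 2, 494], [7, 8], [5, 2]]
`a.append([5, 8])` → a = [[3, 2, 494], [7, 8], [5, 2], [5, 8]]
`print(b[0])` → prints [3, 2, 494]
`print(len(b))` → prints 3
`print(c[0])` → prints [7, 8]

Answer:
[3, 2, 494]
3
[7, 8]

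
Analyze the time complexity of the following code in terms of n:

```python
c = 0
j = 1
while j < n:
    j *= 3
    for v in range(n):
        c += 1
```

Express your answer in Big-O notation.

Each loop level contributes: log n × n. Multiplying the contributions gives O(n log n).

Answer: O(n log n)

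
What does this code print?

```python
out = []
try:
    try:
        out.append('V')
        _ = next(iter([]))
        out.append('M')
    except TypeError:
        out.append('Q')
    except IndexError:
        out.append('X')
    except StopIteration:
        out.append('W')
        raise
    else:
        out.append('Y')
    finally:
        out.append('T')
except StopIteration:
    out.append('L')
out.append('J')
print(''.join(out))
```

Execution trace: 'V' (inner try body) → 'W' (inner except StopIteration) → 'T' (inner finally) → 'L' (outer except StopIteration) → 'J' (after the try/except). Output: VWTLJ

Answer: VWTLJ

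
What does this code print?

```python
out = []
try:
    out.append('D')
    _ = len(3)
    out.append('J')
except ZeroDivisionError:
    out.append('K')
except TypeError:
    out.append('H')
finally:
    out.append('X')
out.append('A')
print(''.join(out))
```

Execution trace: 'D' (try body) → 'H' (except TypeError) → 'X' (finally) → 'A' (after the try/except). Output: DHXA

Answer: DHXA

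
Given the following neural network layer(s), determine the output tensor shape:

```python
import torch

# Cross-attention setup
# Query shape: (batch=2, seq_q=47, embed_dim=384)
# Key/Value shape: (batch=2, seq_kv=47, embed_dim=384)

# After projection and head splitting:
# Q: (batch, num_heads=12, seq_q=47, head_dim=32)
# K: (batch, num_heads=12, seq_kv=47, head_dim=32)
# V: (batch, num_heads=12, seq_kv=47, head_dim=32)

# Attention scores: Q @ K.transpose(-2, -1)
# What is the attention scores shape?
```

Input: (2, 47, 384) -> Output: (2, 12, 47, 47)

Answer: (2, 12, 47, 47)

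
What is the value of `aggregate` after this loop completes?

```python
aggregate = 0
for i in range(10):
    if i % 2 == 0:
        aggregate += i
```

Sum of even numbers 0 to 9
`aggregate` takes the values: 0 → 2 → 6 → 12 → 20

Answer: 20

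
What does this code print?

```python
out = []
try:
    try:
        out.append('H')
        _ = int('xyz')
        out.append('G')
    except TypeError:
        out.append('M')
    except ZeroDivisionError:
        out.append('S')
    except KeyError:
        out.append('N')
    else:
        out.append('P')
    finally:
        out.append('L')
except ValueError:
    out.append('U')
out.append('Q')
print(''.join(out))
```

Execution trace: 'H' (inner try body) → 'L' (inner finally) → 'U' (outer except ValueError) → 'Q' (after the try/except). Output: HLUQ

Answer: HLUQ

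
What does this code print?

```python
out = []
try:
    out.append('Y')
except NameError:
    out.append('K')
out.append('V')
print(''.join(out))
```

Execution trace: 'Y' (try body, no exception) → 'V' (after the try/except). Output: YV

Answer: YV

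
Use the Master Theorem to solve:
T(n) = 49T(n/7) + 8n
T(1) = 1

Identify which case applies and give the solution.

a=49, b=7, f(n)=8n. log_7(49) = 2. Since c=1 < 2, Case 1 applies: T(n) = Θ(n^log_b(a)) = O(n^2).

Answer: O(n^2) - Case 1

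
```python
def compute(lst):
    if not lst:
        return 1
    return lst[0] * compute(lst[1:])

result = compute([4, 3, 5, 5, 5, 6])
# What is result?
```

Product over [4, 3, 5, 5, 5, 6] = 4 * 3 * 5 * 5 * 5 * 6 = 9000

Answer: 9000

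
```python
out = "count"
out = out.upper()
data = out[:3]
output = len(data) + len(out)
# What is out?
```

Trace:
`out = "count"` → out = 'count'
`out = out.upper()` → out = 'COUNT'
`data = out[:3]` → data = 'COU'
`output = len(data) + len(out)` → output = 8
So out = 'COUNT'

Answer: 'COUNT'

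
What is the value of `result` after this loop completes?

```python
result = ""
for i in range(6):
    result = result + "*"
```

Repeat '*' 6 times
`result` takes the values: "" → "*" → "**" → "***" → "****" → "*****" → "******"

Answer: "******"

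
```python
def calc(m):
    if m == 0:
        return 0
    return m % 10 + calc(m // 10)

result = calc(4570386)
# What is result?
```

Sum of digits of 4570386: 6 + 8 + 3 + 0 + 7 + 5 + 4 = 33

Answer: 33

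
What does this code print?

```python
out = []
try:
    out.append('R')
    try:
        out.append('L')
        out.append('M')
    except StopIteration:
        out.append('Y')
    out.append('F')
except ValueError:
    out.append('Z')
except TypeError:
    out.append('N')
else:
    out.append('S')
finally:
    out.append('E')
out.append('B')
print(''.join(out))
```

Execution trace: 'R' (try body) → 'L' (inner try body) → 'M' (inner try body, no exception) → 'F' (try body, no exception) → 'S' (else) → 'E' (finally) → 'B' (after the try/except). Output: RLMFSEB

Answer: RLMFSEB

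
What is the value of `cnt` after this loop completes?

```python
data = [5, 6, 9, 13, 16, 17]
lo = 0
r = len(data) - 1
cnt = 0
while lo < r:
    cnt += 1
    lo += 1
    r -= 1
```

Iterations until pointers meet (list length 6)
`cnt` takes the values: 0 → 1 → 2 → 3

Answer: 3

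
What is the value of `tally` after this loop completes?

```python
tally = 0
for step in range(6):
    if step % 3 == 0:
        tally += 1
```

Count numbers divisible by 3 in range(6)
`tally` takes the values: 0 → 1 → 2

Answer: 2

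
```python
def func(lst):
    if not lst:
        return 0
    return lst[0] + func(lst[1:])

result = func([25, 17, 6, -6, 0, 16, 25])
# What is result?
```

25 + 17 + 6 + (-6) + 0 + 16 + 25 + 0 = 83

Answer: 83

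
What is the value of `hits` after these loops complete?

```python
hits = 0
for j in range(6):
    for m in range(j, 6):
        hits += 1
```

Upper triangle: 6 + 5 + ... + 1
`hits` takes the values: 0 → 1 → 2 → 3 → 4 → 5 → 6 → 7 → 8 → 9 → 10 → 11 → 12 → 13 → 14 → 15 → 16 → 17 → 18 → 19 → 20 → 21

Answer: 21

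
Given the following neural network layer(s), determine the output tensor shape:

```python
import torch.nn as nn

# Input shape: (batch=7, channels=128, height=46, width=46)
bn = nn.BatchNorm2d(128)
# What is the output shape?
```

Input: (7, 128, 46, 46) -> Output: (7, 128, 46, 46)

Answer: (7, 128, 46, 46)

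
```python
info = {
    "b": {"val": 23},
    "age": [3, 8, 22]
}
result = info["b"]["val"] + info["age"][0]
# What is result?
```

Trace:
`info = { ...` → info = {'b': {'val': 23}, 'age': [3, 8, 22]}
`result = info["b"]["val"] + info["age"][0]` → result = 26
So result = 26

Answer: 26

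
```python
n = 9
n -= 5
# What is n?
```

Trace:
`n = 9` → n = 9
`n -= 5` → n = 4
So n = 4

Answer: 4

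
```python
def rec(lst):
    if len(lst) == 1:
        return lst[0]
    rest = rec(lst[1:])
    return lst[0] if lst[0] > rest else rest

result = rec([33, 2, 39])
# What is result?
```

Recursive max over [33, 2, 39] = 39

Answer: 39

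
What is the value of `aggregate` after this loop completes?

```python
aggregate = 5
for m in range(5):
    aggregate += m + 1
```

Start at 5, add 1 to 5 = 20
`aggregate` takes the values: 5 → 6 → 8 → 11 → 15 → 20

Answer: 20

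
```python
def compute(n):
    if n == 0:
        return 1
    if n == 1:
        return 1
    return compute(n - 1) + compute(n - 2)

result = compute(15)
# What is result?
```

Build up from base cases: compute(0)=1, compute(1)=1, compute(2)=2, compute(3)=3, compute(4)=5, compute(5)=8, compute(6)=13, ..., compute(15)=987

Answer: 987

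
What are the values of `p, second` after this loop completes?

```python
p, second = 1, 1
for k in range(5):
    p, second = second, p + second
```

Fibonacci: after 5 iterations
`p, second` takes the values: (1, 1) → (1, 2) → (2, 3) → (3, 5) → (5, 8) → (8, 13)

Answer: 8, 13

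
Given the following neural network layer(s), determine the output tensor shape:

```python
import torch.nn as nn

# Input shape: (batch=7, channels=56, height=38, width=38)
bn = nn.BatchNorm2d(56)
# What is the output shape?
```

Input: (7, 56, 38, 38) -> Output: (7, 56, 38, 38)

Answer: (7, 56, 38, 38)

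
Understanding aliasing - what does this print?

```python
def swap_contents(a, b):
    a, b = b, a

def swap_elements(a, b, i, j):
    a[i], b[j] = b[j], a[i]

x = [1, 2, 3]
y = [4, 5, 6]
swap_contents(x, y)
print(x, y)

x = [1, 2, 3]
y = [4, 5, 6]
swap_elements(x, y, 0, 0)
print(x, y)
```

Key concept: parameter rebinding vs mutation.
Step by step:
`x = [1, 2, 3]` → x = [1, 2, 3]
`y = [4, 5, 6]` → y = [4, 5, 6]
`swap_contents(x, y)` → no visible change to tracked variables
`print(x, y)` → prints [1, 2, 3] [4, 5, 6]
`x = [1, 2, 3]` → x = [1, 2, 3]
`y = [4, 5, 6]` → y = [4, 5, 6]
`swap_elements(x, y, 0, 0)` → x = [4, 2, 3]; y = [1, 5, 6]
`print(x, y)` → prints [4, 2, 3] [1, 5, 6]

Answer:
[1, 2, 3] [4, 5, 6]
[4, 2, 3] [1, 5, 6]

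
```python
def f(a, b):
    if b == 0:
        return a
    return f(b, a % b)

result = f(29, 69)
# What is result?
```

f(29, 69) -> f(69, 29) -> f(29, 11) -> f(11, 7) -> f(7, 4) -> f(4, 3) -> f(3, 1) -> f(1, 0) -> 1

Answer: 1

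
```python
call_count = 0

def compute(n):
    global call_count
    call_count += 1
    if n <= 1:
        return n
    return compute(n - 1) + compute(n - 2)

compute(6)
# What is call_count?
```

Calls(n) = 1 + Calls(n-1) + Calls(n-2); Calls(0)=Calls(1)=1. For n=6 this gives 25.

Answer: 25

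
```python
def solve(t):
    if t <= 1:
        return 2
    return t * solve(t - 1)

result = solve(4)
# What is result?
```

solve(4) = 4 * 3 * 2 * 2 = 48

Answer: 48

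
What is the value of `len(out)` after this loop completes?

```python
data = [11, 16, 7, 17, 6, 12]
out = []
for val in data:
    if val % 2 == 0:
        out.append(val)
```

Count even numbers in [11, 16, 7, 17, 6, 12]
`out` takes the values: [] → [16] → [16, 6] → [16, 6, 12]
So `len(out)` = 3

Answer: 3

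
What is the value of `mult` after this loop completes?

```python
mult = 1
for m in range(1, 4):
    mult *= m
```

3! = 6
`mult` takes the values: 1 → 2 → 6

Answer: 6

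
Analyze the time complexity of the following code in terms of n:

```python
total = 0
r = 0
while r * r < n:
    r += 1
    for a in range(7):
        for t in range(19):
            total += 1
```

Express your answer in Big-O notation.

Each loop level contributes: √n × 1 × 1. Multiplying the contributions gives O(√n).

Answer: O(√n)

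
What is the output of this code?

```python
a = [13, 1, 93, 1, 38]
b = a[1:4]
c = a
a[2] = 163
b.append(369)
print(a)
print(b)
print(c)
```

Key concept: slice vs alias.
Step by step:
`a = [13, 1, 93, 1, 38]` → a = [13, 1, 93, 1, 38]
`b = a[1:4]` → b = [1, 93, 1]
`c = a` → c = [13, 1, 93, 1, 38] (same object as a)
`a[2] = 163` → a = [13, 1, 163, 1, 38] (same object as c); c = [13, 1, 163, 1, 38] (same object as a)
`b.append(369)` → b = [1, 93, 1, 369]
`print(a)` → prints [13, 1, 163, 1, 38]
`print(b)` → prints [1, 93, 1, 369]
`print(c)` → prints [13, 1, 163, 1, 38]

Answer:
[13, 1, 163, 1, 38]
[1, 93, 1, 369]
[13, 1, 163, 1, 38]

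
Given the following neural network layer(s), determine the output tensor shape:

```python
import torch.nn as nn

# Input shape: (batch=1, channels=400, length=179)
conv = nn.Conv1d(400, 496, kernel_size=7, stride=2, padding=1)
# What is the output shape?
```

Input: (1, 400, 179) -> Output: (1, 496, 88)

Answer: (1, 496, 88)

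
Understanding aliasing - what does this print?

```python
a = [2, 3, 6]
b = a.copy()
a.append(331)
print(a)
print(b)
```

Key concept: list.copy() creates independent copy.
Step by step:
`a = [2, 3, 6]` → a = [2, 3, 6]
`b = a.copy()` → b = [2, 3, 6]
`a.append(331)` → a = [2, 3, 6, 331]
`print(a)` → prints [2, 3, 6, 331]
`print(b)` → prints [2, 3, 6]

Answer:
[2, 3, 6, 331]
[2, 3, 6]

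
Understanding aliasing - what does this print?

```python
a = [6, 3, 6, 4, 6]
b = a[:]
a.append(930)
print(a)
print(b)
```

Key concept: slice [:] creates copy.
Step by step:
`a = [6, 3, 6, 4, 6]` → a = [6, 3, 6, 4, 6]
`b = a[:]` → b = [6, 3, 6, 4, 6]
`a.append(930)` → a = [6, 3, 6, 4, 6, 930]
`print(a)` → prints [6, 3, 6, 4, 6, 930]
`print(b)` → prints [6, 3, 6, 4, 6]

Answer:
[6, 3, 6, 4, 6, 930]
[6, 3, 6, 4, 6]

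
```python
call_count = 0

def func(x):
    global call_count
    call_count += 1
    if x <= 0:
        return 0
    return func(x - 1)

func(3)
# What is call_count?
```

Linear recursion stepping by 1: 4 calls from x=3 down to ≤0.

Answer: 4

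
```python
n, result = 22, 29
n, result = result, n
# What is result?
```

Trace:
`n, result = 22, 29` → n = 22; result = 29
`n, result = result, n` → n = 29; result = 22
So result = 22

Answer: 22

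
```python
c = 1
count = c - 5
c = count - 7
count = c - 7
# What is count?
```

Trace:
`c = 1` → c = 1
`count = c - 5` → count = -4
`c = count - 7` → c = -11
`count = c - 7` → count = -18
So count = -18

Answer: -18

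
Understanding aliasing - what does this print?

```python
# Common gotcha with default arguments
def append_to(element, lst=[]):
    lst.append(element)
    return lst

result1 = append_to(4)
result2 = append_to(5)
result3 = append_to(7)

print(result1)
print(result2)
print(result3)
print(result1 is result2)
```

Key concept: mutable default argument gotcha.
Step by step:
`result1 = append_to(4)` → result1 = [4]
`result2 = append_to(5)` → result1 = [4, 5] (same object as result2); result2 = [4, 5] (same object as result1)
`result3 = append_to(7)` → result1 = [4, 5, 7] (same object as result2, result3); result2 = [4, 5, 7] (same object as result1, result3); result3 = [4, 5, 7] (same object as result1, result2)
`print(result1)` → prints [4, 5, 7]
`print(result2)` → prints [4, 5, 7]
`print(result3)` → prints [4, 5, 7]
`print(result1 is result2)` → prints True

Answer:
[4, 5, 7]
[4, 5, 7]
[4, 5, 7]
True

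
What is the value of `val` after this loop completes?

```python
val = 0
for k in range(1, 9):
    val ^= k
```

XOR of 1 to 8
`val` takes the values: 0 → 1 → 3 → 0 → 4 → 1 → 7 → 0 → 8

Answer: 8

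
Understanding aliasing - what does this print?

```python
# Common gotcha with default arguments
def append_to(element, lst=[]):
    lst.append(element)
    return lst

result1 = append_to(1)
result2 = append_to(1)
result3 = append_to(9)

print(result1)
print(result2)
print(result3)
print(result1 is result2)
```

Key concept: mutable default argument gotcha.
Step by step:
`result1 = append_to(1)` → result1 = [1]
`result2 = append_to(1)` → result1 = [1, 1] (same object as result2); result2 = [1, 1] (same object as result1)
`result3 = append_to(9)` → result1 = [1, 1, 9] (same object as result2, result3); result2 = [1, 1, 9] (same object as result1, result3); result3 = [1, 1, 9] (same object as result1, result2)
`print(result1)` → prints [1, 1, 9]
`print(result2)` → prints [1, 1, 9]
`print(result3)` → prints [1, 1, 9]
`print(result1 is result2)` → prints True

Answer:
[1, 1, 9]
[1, 1, 9]
[1, 1, 9]
True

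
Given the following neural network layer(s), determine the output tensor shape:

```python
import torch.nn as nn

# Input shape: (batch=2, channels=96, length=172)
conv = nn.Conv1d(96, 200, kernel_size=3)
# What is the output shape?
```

Input: (2, 96, 172) -> Output: (2, 200, 170)

Answer: (2, 200, 170)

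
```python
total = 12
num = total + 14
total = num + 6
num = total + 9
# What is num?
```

Trace:
`total = 12` → total = 12
`num = total + 14` → num = 26
`total = num + 6` → total = 32
`num = total + 9` → num = 41
So num = 41

Answer: 41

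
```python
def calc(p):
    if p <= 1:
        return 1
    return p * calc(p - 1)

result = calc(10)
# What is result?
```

calc(10) = 10 * 9 * 8 * 7 * 6 * 5 * 4 * 3 * 2 * 1 = 3628800

Answer: 3628800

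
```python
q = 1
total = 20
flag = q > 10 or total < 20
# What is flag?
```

Trace:
`q = 1` → q = 1
`total = 20` → total = 20
`flag = q > 10 or total < 20` → flag = False
So flag = False

Answer: False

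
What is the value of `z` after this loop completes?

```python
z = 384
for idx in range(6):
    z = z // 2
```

Halve 6 times: 384 // 2^6 = 6
`z` takes the values: 384 → 192 → 96 → 48 → 24 → 12 → 6

Answer: 6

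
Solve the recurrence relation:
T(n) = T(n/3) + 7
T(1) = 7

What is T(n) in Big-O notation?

Each step divides n by 3 and adds 7. After log_3(n) steps we reach T(1)=7. So T(n) = 7·log_3(n) + 7 = O(log n).

Answer: O(log n)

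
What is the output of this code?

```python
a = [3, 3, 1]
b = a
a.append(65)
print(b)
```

Key concept: basic list aliasing.
Step by step:
`a = [3, 3, 1]` → a = [3, 3, 1]
`b = a` → b = [3, 3, 1] (same object as a)
`a.append(65)` → a = [3, 3, 1, 65] (same object as b); b = [3, 3, 1, 65] (same object as a)
`print(b)` → prints [3, 3, 1, 65]

Answer: [3, 3, 1, 65]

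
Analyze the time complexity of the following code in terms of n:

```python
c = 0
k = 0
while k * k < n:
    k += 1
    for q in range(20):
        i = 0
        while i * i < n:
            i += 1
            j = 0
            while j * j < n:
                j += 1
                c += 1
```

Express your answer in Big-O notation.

Each loop level contributes: √n × 1 × √n × √n. Multiplying the contributions gives O(n√n).

Answer: O(n√n)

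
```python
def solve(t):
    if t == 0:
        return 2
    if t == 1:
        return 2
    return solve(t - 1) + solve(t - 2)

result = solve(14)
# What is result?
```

Build up from base cases: solve(0)=2, solve(1)=2, solve(2)=4, solve(3)=6, solve(4)=10, solve(5)=16, solve(6)=26, ..., solve(14)=1220

Answer: 1220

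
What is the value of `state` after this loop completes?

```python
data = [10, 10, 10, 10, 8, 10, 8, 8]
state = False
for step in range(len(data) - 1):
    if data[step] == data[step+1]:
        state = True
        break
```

Check consecutive duplicates in [10, 10, 10, 10, 8, 10, 8, 8]
`state` takes the values: False → True

Answer: True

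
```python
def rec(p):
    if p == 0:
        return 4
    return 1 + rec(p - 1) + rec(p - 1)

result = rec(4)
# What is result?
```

rec(p) = 1 + 2·rec(p-1), rec(0)=4. Closed form: (4+1)·2^4 - 1 = 79.

Answer: 79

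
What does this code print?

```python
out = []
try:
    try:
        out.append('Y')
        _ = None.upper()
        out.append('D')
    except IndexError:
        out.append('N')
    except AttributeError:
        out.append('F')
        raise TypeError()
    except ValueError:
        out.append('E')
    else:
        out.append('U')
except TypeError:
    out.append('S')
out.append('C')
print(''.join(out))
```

Execution trace: 'Y' (inner try body) → 'F' (inner except AttributeError) → 'S' (outer except TypeError) → 'C' (after the try/except). Output: YFSC

Answer: YFSC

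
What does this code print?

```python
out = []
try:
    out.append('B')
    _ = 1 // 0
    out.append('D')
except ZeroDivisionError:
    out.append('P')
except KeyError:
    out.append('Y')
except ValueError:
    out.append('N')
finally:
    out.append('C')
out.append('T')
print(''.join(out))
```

Execution trace: 'B' (try body) → 'P' (except ZeroDivisionError) → 'C' (finally) → 'T' (after the try/except). Output: BPCT

Answer: BPCT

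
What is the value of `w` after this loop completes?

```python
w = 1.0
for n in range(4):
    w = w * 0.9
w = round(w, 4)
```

Exponential decay: 1.0 * 0.9^4
`w` takes the values: 1.0 → 0.9 → 0.81 → 0.729 → 0.6561

Answer: 0.6561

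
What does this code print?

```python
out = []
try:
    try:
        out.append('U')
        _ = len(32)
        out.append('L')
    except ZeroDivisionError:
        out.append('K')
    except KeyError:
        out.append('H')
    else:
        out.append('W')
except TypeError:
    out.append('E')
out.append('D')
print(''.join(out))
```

Execution trace: 'U' (inner try body) → 'E' (outer except TypeError) → 'D' (after the try/except). Output: UED

Answer: UED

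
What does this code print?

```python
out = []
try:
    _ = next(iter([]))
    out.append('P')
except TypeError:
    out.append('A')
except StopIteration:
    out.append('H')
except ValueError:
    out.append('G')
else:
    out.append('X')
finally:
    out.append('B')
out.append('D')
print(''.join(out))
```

Execution trace: 'H' (except StopIteration) → 'B' (finally) → 'D' (after the try/except). Output: HBD

Answer: HBD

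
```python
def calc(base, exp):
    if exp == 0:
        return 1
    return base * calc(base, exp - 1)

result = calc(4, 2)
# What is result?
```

calc(4, 2) = 4 * 4 = 16

Answer: 16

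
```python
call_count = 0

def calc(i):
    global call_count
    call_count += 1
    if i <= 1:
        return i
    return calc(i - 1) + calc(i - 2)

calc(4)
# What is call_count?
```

Calls(i) = 1 + Calls(i-1) + Calls(i-2); Calls(0)=Calls(1)=1. For i=4 this gives 9.

Answer: 9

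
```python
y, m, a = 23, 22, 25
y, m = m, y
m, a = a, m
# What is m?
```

Trace:
`y, m, a = 23, 22, 25` → y = 23; m = 22; a = 25
`y, m = m, y` → y = 22; m = 23
`m, a = a, m` → m = 25; a = 23
So m = 25

Answer: 25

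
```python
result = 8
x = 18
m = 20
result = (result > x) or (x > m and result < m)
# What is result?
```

Trace:
`result = 8` → result = 8
`x = 18` → x = 18
`m = 20` → m = 20
`result = (result > x) or (x > m and result < m)` → result = False
So result = False

Answer: False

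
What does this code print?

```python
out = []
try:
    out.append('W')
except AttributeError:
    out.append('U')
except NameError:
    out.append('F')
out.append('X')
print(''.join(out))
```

Execution trace: 'W' (try body, no exception) → 'X' (after the try/except). Output: WX

Answer: WX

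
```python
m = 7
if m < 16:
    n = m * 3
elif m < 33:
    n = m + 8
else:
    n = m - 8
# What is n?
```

Trace:
`m = 7` → m = 7
`if m < 16: ...` → m < 16 is True → n = 21
So n = 21

Answer: 21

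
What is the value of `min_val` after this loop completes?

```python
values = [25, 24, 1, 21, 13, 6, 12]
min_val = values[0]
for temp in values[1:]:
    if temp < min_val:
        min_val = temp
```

Minimum of [25, 24, 1, 21, 13, 6, 12]
`min_val` takes the values: 25 → 24 → 1

Answer: 1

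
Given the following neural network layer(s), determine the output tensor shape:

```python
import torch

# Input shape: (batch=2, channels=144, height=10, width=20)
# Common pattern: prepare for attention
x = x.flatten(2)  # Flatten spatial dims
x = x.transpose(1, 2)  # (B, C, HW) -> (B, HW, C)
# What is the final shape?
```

Input: (2, 144, 10, 20) -> after flatten(2): (2, 144, 200) -> Output: (2, 200, 144)

Answer: (2, 200, 144)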